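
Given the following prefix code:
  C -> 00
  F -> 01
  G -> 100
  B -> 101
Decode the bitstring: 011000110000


Decoding step by step:
Bits 01 -> F
Bits 100 -> G
Bits 01 -> F
Bits 100 -> G
Bits 00 -> C


Decoded message: FGFGC


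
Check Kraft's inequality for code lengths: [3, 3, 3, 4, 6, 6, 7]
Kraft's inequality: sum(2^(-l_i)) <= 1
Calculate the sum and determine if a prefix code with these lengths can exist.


Sum = 2^(-3) + 2^(-3) + 2^(-3) + 2^(-4) + 2^(-6) + 2^(-6) + 2^(-7)
    = 0.125 + 0.125 + 0.125 + 0.0625 + 0.015625 + 0.015625 + 0.0078125
    = 61/128 = 0.4765625
Since 0.4765625 <= 1, Kraft's inequality IS satisfied.
A prefix code with these lengths CAN exist.

Kraft sum = 0.4765625. Satisfied.


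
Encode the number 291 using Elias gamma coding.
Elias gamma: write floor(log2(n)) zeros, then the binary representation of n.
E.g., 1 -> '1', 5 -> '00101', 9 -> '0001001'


num_bits = floor(log2(291)) + 1 = 9
leading_zeros = num_bits - 1 = 8
binary(291) = 100100011

Elias gamma(291) = '00000000' + '100100011' = 00000000100100011 (17 bits)


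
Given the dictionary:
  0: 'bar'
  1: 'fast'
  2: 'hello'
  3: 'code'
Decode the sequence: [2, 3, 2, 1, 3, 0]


Look up each index in the dictionary:
  2 -> 'hello'
  3 -> 'code'
  2 -> 'hello'
  1 -> 'fast'
  3 -> 'code'
  0 -> 'bar'

Decoded: "hello code hello fast code bar"


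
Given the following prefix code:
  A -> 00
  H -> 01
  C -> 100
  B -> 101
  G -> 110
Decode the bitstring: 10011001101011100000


Decoding step by step:
Bits 100 -> C
Bits 110 -> G
Bits 01 -> H
Bits 101 -> B
Bits 01 -> H
Bits 110 -> G
Bits 00 -> A
Bits 00 -> A


Decoded message: CGHBHGAA


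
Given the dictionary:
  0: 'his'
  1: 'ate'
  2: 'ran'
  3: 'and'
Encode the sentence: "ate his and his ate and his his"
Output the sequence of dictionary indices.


Look up each word in the dictionary:
  'ate' -> 1
  'his' -> 0
  'and' -> 3
  'his' -> 0
  'ate' -> 1
  'and' -> 3
  'his' -> 0
  'his' -> 0

Encoded: [1, 0, 3, 0, 1, 3, 0, 0]


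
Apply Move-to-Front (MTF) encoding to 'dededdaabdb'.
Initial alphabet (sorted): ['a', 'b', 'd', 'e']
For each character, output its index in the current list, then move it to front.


MTF encoding:
'd': index 2 in ['a', 'b', 'd', 'e'] -> ['d', 'a', 'b', 'e']
'e': index 3 in ['d', 'a', 'b', 'e'] -> ['e', 'd', 'a', 'b']
'd': index 1 in ['e', 'd', 'a', 'b'] -> ['d', 'e', 'a', 'b']
'e': index 1 in ['d', 'e', 'a', 'b'] -> ['e', 'd', 'a', 'b']
'd': index 1 in ['e', 'd', 'a', 'b'] -> ['d', 'e', 'a', 'b']
'd': index 0 in ['d', 'e', 'a', 'b'] -> ['d', 'e', 'a', 'b']
'a': index 2 in ['d', 'e', 'a', 'b'] -> ['a', 'd', 'e', 'b']
'a': index 0 in ['a', 'd', 'e', 'b'] -> ['a', 'd', 'e', 'b']
'b': index 3 in ['a', 'd', 'e', 'b'] -> ['b', 'a', 'd', 'e']
'd': index 2 in ['b', 'a', 'd', 'e'] -> ['d', 'b', 'a', 'e']
'b': index 1 in ['d', 'b', 'a', 'e'] -> ['b', 'd', 'a', 'e']


Output: [2, 3, 1, 1, 1, 0, 2, 0, 3, 2, 1]


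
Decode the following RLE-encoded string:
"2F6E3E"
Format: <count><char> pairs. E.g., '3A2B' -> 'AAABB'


Expanding each <count><char> pair:
  2F -> 'FF'
  6E -> 'EEEEEE'
  3E -> 'EEE'

Decoded = FFEEEEEEEEE


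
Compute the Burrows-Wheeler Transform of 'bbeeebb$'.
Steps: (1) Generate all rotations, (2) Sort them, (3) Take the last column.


Rotations (sorted):
  0: $bbeeebb -> last char: b
  1: b$bbeeeb -> last char: b
  2: bb$bbeee -> last char: e
  3: bbeeebb$ -> last char: $
  4: beeebb$b -> last char: b
  5: ebb$bbee -> last char: e
  6: eebb$bbe -> last char: e
  7: eeebb$bb -> last char: b


BWT = bbe$beeb


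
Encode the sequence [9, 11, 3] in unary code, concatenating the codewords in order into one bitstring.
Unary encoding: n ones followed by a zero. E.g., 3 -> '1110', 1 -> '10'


Encode each number as n ones followed by a terminating 0:
  9 -> 1111111110 (10 bits)
  11 -> 111111111110 (12 bits)
  3 -> 1110 (4 bits)
Total length = 10 + 12 + 4 = 26 bits.

Unary([9, 11, 3]) = 11111111101111111111101110 (26 bits)


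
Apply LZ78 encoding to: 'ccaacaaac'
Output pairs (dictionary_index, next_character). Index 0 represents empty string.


LZ78 encoding steps:
Dictionary: {0: ''}
Step 1: w='' (idx 0), next='c' -> output (0, 'c'), add 'c' as idx 1
Step 2: w='c' (idx 1), next='a' -> output (1, 'a'), add 'ca' as idx 2
Step 3: w='' (idx 0), next='a' -> output (0, 'a'), add 'a' as idx 3
Step 4: w='ca' (idx 2), next='a' -> output (2, 'a'), add 'caa' as idx 4
Step 5: w='a' (idx 3), next='c' -> output (3, 'c'), add 'ac' as idx 5


Encoded: [(0, 'c'), (1, 'a'), (0, 'a'), (2, 'a'), (3, 'c')]


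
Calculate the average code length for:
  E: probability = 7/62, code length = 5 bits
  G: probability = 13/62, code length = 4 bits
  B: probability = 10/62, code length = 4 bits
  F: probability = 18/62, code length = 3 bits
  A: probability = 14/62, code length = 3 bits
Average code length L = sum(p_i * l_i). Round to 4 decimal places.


Weighted contributions p_i * l_i:
  E: (7/62) * 5 = 35/62
  G: (13/62) * 4 = 52/62
  B: (10/62) * 4 = 40/62
  F: (18/62) * 3 = 54/62
  A: (14/62) * 3 = 42/62
Sum = (35 + 52 + 40 + 54 + 42)/62 = 223/62

L = 223/62 = 3.5968 bits/symbol


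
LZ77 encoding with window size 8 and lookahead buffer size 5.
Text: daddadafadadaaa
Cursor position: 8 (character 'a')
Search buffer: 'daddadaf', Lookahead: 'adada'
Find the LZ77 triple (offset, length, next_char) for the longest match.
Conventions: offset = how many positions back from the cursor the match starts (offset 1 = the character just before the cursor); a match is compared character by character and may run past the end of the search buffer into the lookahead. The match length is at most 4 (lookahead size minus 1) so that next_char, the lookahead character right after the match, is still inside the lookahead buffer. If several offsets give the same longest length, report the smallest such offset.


Try each offset into the search buffer:
  offset=1 (pos 7, char 'f'): match length 0
  offset=2 (pos 6, char 'a'): match length 1
  offset=3 (pos 5, char 'd'): match length 0
  offset=4 (pos 4, char 'a'): match length 3
  offset=5 (pos 3, char 'd'): match length 0
  offset=6 (pos 2, char 'd'): match length 0
  offset=7 (pos 1, char 'a'): match length 2
  offset=8 (pos 0, char 'd'): match length 0
Longest match has length 3 at offset 4.
next_char = character at position 8 + 3 = 11 -> 'd'

Best match: offset=4, length=3 (matching 'ada' starting at position 4)
LZ77 triple: (4, 3, 'd')


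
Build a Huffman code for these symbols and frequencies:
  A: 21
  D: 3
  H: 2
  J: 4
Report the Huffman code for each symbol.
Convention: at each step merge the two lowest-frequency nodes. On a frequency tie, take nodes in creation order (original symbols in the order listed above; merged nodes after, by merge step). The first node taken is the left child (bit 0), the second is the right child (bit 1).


Huffman tree construction:
Step 1: Merge H(2) + D(3) = 5
Step 2: Merge J(4) + (H+D)(5) = 9
Step 3: Merge (J+(H+D))(9) + A(21) = 30
Read each symbol's code off the tree from the root (left child = 0, right child = 1).

Codes:
  A: 1 (length 1)
  D: 011 (length 3)
  H: 010 (length 3)
  J: 00 (length 2)
Average code length: 44/30 = 1.4667 bits/symbol


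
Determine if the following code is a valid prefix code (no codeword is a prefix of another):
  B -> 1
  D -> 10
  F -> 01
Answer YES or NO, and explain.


Checking each pair (does one codeword prefix another?):
  B='1' vs D='10': prefix -- VIOLATION

NO -- this is NOT a valid prefix code. B (1) is a prefix of D (10).


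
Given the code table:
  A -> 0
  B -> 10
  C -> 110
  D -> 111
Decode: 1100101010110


Decoding:
110 -> C
0 -> A
10 -> B
10 -> B
10 -> B
110 -> C


Result: CABBBC


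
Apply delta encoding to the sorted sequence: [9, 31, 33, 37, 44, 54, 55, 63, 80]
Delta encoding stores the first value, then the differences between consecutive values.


First value: 9
Deltas:
  31 - 9 = 22
  33 - 31 = 2
  37 - 33 = 4
  44 - 37 = 7
  54 - 44 = 10
  55 - 54 = 1
  63 - 55 = 8
  80 - 63 = 17


Delta encoded: [9, 22, 2, 4, 7, 10, 1, 8, 17]


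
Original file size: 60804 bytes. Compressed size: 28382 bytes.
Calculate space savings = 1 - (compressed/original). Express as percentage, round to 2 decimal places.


ratio = compressed/original = 28382/60804 = 0.466779
savings = 1 - ratio = 1 - 0.466779 = 0.533221
as a percentage: 0.533221 * 100 = 53.32%

Space savings = 1 - 28382/60804 = 53.32%


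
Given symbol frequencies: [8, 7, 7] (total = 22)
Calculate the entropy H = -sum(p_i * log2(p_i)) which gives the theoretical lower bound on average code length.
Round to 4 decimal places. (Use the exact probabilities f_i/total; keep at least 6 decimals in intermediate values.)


Per-symbol terms -p_i * log2(p_i) with p_i = f_i/22:
  p = 8/22 = 0.363636: log2(p) = -1.459432, -p*log2(p) = 0.530702
  p = 7/22 = 0.318182: log2(p) = -1.652077, -p*log2(p) = 0.525661
  p = 7/22 = 0.318182: log2(p) = -1.652077, -p*log2(p) = 0.525661
H = 0.530702 + 0.525661 + 0.525661 = 1.582024

H = 1.582 bits/symbol


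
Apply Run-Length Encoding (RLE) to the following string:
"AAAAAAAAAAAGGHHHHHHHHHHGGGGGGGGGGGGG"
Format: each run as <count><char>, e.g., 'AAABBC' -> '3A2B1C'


Scanning runs left to right:
  i=0: run of 'A' x 11 -> '11A'
  i=11: run of 'G' x 2 -> '2G'
  i=13: run of 'H' x 10 -> '10H'
  i=23: run of 'G' x 13 -> '13G'

RLE = 11A2G10H13G


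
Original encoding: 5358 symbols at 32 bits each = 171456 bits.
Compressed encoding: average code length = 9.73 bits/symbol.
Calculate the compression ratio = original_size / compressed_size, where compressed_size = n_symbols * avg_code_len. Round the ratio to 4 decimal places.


original_size = n_symbols * orig_bits = 5358 * 32 = 171456 bits
compressed_size = n_symbols * avg_code_len = 5358 * 9.73 = 52133.34 bits
ratio = original_size / compressed_size = 171456 / 52133.34 = 3.2888

Compression ratio = 3.2888


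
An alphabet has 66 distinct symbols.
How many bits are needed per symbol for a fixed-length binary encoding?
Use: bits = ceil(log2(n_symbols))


log2(66) = 6.0444
Bracket: 2^6 = 64 < 66 <= 2^7 = 128
So ceil(log2(66)) = 7

bits = ceil(log2(66)) = ceil(6.0444) = 7 bits


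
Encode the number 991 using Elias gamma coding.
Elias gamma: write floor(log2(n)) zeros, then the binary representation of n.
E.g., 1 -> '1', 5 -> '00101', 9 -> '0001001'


num_bits = floor(log2(991)) + 1 = 10
leading_zeros = num_bits - 1 = 9
binary(991) = 1111011111

Elias gamma(991) = '000000000' + '1111011111' = 0000000001111011111 (19 bits)


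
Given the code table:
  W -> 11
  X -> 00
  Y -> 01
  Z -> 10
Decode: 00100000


Decoding:
00 -> X
10 -> Z
00 -> X
00 -> X


Result: XZXX


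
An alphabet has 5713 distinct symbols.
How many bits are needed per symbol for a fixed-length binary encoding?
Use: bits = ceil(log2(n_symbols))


log2(5713) = 12.48
Bracket: 2^12 = 4096 < 5713 <= 2^13 = 8192
So ceil(log2(5713)) = 13

bits = ceil(log2(5713)) = ceil(12.48) = 13 bits


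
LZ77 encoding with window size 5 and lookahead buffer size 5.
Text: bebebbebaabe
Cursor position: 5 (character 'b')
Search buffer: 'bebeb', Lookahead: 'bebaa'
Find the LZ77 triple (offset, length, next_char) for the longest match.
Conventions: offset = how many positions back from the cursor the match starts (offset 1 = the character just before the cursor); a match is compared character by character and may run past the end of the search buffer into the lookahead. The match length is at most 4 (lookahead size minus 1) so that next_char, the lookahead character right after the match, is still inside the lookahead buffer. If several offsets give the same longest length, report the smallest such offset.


Try each offset into the search buffer:
  offset=1 (pos 4, char 'b'): match length 1
  offset=2 (pos 3, char 'e'): match length 0
  offset=3 (pos 2, char 'b'): match length 3
  offset=4 (pos 1, char 'e'): match length 0
  offset=5 (pos 0, char 'b'): match length 3
Longest match has length 3, found at offsets 3, 5; take the smallest, offset 3.
next_char = character at position 5 + 3 = 8 -> 'a'

Best match: offset=3, length=3 (matching 'beb' starting at position 2)
LZ77 triple: (3, 3, 'a')


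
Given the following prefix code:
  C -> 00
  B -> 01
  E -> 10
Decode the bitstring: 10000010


Decoding step by step:
Bits 10 -> E
Bits 00 -> C
Bits 00 -> C
Bits 10 -> E


Decoded message: ECCE


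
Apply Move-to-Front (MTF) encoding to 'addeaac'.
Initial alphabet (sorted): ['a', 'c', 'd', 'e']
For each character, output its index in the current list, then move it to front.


MTF encoding:
'a': index 0 in ['a', 'c', 'd', 'e'] -> ['a', 'c', 'd', 'e']
'd': index 2 in ['a', 'c', 'd', 'e'] -> ['d', 'a', 'c', 'e']
'd': index 0 in ['d', 'a', 'c', 'e'] -> ['d', 'a', 'c', 'e']
'e': index 3 in ['d', 'a', 'c', 'e'] -> ['e', 'd', 'a', 'c']
'a': index 2 in ['e', 'd', 'a', 'c'] -> ['a', 'e', 'd', 'c']
'a': index 0 in ['a', 'e', 'd', 'c'] -> ['a', 'e', 'd', 'c']
'c': index 3 in ['a', 'e', 'd', 'c'] -> ['c', 'a', 'e', 'd']


Output: [0, 2, 0, 3, 2, 0, 3]


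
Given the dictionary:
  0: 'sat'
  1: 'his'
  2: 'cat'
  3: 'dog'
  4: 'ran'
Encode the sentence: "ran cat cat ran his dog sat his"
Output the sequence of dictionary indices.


Look up each word in the dictionary:
  'ran' -> 4
  'cat' -> 2
  'cat' -> 2
  'ran' -> 4
  'his' -> 1
  'dog' -> 3
  'sat' -> 0
  'his' -> 1

Encoded: [4, 2, 2, 4, 1, 3, 0, 1]


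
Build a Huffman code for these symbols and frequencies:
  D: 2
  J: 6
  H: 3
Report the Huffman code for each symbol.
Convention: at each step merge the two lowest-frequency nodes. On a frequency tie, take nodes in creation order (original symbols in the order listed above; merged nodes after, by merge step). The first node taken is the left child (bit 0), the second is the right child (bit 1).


Huffman tree construction:
Step 1: Merge D(2) + H(3) = 5
Step 2: Merge (D+H)(5) + J(6) = 11
Read each symbol's code off the tree from the root (left child = 0, right child = 1).

Codes:
  D: 00 (length 2)
  J: 1 (length 1)
  H: 01 (length 2)
Average code length: 16/11 = 1.4545 bits/symbol


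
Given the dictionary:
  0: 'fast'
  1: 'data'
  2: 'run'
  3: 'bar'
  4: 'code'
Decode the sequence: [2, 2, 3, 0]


Look up each index in the dictionary:
  2 -> 'run'
  2 -> 'run'
  3 -> 'bar'
  0 -> 'fast'

Decoded: "run run bar fast"


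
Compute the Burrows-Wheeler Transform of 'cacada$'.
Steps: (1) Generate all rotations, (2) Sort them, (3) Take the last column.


Rotations (sorted):
  0: $cacada -> last char: a
  1: a$cacad -> last char: d
  2: acada$c -> last char: c
  3: ada$cac -> last char: c
  4: cacada$ -> last char: $
  5: cada$ca -> last char: a
  6: da$caca -> last char: a


BWT = adcc$aa


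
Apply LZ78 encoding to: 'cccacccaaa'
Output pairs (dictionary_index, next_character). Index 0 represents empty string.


LZ78 encoding steps:
Dictionary: {0: ''}
Step 1: w='' (idx 0), next='c' -> output (0, 'c'), add 'c' as idx 1
Step 2: w='c' (idx 1), next='c' -> output (1, 'c'), add 'cc' as idx 2
Step 3: w='' (idx 0), next='a' -> output (0, 'a'), add 'a' as idx 3
Step 4: w='cc' (idx 2), next='c' -> output (2, 'c'), add 'ccc' as idx 4
Step 5: w='a' (idx 3), next='a' -> output (3, 'a'), add 'aa' as idx 5
Step 6: w='a' (idx 3), end of input -> output (3, '')


Encoded: [(0, 'c'), (1, 'c'), (0, 'a'), (2, 'c'), (3, 'a'), (3, '')]


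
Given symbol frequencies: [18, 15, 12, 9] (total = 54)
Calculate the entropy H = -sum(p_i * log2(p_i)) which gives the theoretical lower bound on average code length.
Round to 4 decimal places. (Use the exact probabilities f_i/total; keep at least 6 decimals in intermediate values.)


Per-symbol terms -p_i * log2(p_i) with p_i = f_i/54:
  p = 18/54 = 0.333333: log2(p) = -1.584963, -p*log2(p) = 0.528321
  p = 15/54 = 0.277778: log2(p) = -1.847997, -p*log2(p) = 0.513332
  p = 12/54 = 0.222222: log2(p) = -2.169925, -p*log2(p) = 0.482206
  p = 9/54 = 0.166667: log2(p) = -2.584963, -p*log2(p) = 0.430827
H = 0.528321 + 0.513332 + 0.482206 + 0.430827 = 1.954686

H = 1.9547 bits/symbol


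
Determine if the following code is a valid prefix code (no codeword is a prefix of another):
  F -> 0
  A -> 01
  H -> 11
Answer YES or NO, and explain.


Checking each pair (does one codeword prefix another?):
  F='0' vs A='01': prefix -- VIOLATION

NO -- this is NOT a valid prefix code. F (0) is a prefix of A (01).


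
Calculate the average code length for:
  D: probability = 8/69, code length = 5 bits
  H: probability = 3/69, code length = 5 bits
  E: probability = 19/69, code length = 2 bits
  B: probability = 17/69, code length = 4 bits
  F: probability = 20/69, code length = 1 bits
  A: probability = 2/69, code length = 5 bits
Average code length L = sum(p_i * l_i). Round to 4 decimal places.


Weighted contributions p_i * l_i:
  D: (8/69) * 5 = 40/69
  H: (3/69) * 5 = 15/69
  E: (19/69) * 2 = 38/69
  B: (17/69) * 4 = 68/69
  F: (20/69) * 1 = 20/69
  A: (2/69) * 5 = 10/69
Sum = (40 + 15 + 38 + 68 + 20 + 10)/69 = 191/69

L = 191/69 = 2.7681 bits/symbol


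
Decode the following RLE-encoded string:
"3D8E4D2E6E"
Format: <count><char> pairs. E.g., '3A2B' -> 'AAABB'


Expanding each <count><char> pair:
  3D -> 'DDD'
  8E -> 'EEEEEEEE'
  4D -> 'DDDD'
  2E -> 'EE'
  6E -> 'EEEEEE'

Decoded = DDDEEEEEEEEDDDDEEEEEEEE


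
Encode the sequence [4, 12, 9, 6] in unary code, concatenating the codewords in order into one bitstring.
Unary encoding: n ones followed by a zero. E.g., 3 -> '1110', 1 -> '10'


Encode each number as n ones followed by a terminating 0:
  4 -> 11110 (5 bits)
  12 -> 1111111111110 (13 bits)
  9 -> 1111111110 (10 bits)
  6 -> 1111110 (7 bits)
Total length = 5 + 13 + 10 + 7 = 35 bits.

Unary([4, 12, 9, 6]) = 11110111111111111011111111101111110 (35 bits)


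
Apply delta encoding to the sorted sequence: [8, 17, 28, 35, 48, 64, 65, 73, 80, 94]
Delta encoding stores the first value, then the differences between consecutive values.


First value: 8
Deltas:
  17 - 8 = 9
  28 - 17 = 11
  35 - 28 = 7
  48 - 35 = 13
  64 - 48 = 16
  65 - 64 = 1
  73 - 65 = 8
  80 - 73 = 7
  94 - 80 = 14


Delta encoded: [8, 9, 11, 7, 13, 16, 1, 8, 7, 14]


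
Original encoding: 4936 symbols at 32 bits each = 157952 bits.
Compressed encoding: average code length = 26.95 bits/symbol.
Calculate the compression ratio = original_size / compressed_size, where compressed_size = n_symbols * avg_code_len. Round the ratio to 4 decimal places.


original_size = n_symbols * orig_bits = 4936 * 32 = 157952 bits
compressed_size = n_symbols * avg_code_len = 4936 * 26.95 = 133025.2 bits
ratio = original_size / compressed_size = 157952 / 133025.2 = 1.1874

Compression ratio = 1.1874


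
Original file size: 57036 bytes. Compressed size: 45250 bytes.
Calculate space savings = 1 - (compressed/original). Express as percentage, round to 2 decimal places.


ratio = compressed/original = 45250/57036 = 0.793359
savings = 1 - ratio = 1 - 0.793359 = 0.206641
as a percentage: 0.206641 * 100 = 20.66%

Space savings = 1 - 45250/57036 = 20.66%


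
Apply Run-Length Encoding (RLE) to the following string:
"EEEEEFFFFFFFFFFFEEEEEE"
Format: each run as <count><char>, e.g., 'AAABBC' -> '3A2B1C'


Scanning runs left to right:
  i=0: run of 'E' x 5 -> '5E'
  i=5: run of 'F' x 11 -> '11F'
  i=16: run of 'E' x 6 -> '6E'

RLE = 5E11F6E


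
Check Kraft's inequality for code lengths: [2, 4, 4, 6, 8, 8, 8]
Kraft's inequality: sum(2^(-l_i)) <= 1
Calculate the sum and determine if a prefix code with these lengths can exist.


Sum = 2^(-2) + 2^(-4) + 2^(-4) + 2^(-6) + 2^(-8) + 2^(-8) + 2^(-8)
    = 0.25 + 0.0625 + 0.0625 + 0.015625 + 0.00390625 + 0.00390625 + 0.00390625
    = 103/256 = 0.40234375
Since 0.40234375 <= 1, Kraft's inequality IS satisfied.
A prefix code with these lengths CAN exist.

Kraft sum = 0.40234375. Satisfied.


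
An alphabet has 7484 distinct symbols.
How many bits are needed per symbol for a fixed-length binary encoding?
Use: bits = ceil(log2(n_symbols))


log2(7484) = 12.8696
Bracket: 2^12 = 4096 < 7484 <= 2^13 = 8192
So ceil(log2(7484)) = 13

bits = ceil(log2(7484)) = ceil(12.8696) = 13 bits


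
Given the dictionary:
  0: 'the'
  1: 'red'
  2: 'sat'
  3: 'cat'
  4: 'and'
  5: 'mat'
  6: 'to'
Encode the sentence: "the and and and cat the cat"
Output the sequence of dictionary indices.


Look up each word in the dictionary:
  'the' -> 0
  'and' -> 4
  'and' -> 4
  'and' -> 4
  'cat' -> 3
  'the' -> 0
  'cat' -> 3

Encoded: [0, 4, 4, 4, 3, 0, 3]


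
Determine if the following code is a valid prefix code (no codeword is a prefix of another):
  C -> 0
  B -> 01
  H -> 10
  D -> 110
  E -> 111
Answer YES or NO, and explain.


Checking each pair (does one codeword prefix another?):
  C='0' vs B='01': prefix -- VIOLATION

NO -- this is NOT a valid prefix code. C (0) is a prefix of B (01).


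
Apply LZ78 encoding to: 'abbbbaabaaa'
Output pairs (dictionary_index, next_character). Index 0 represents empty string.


LZ78 encoding steps:
Dictionary: {0: ''}
Step 1: w='' (idx 0), next='a' -> output (0, 'a'), add 'a' as idx 1
Step 2: w='' (idx 0), next='b' -> output (0, 'b'), add 'b' as idx 2
Step 3: w='b' (idx 2), next='b' -> output (2, 'b'), add 'bb' as idx 3
Step 4: w='b' (idx 2), next='a' -> output (2, 'a'), add 'ba' as idx 4
Step 5: w='a' (idx 1), next='b' -> output (1, 'b'), add 'ab' as idx 5
Step 6: w='a' (idx 1), next='a' -> output (1, 'a'), add 'aa' as idx 6
Step 7: w='a' (idx 1), end of input -> output (1, '')


Encoded: [(0, 'a'), (0, 'b'), (2, 'b'), (2, 'a'), (1, 'b'), (1, 'a'), (1, '')]


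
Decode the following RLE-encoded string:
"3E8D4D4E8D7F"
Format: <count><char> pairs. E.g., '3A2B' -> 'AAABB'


Expanding each <count><char> pair:
  3E -> 'EEE'
  8D -> 'DDDDDDDD'
  4D -> 'DDDD'
  4E -> 'EEEE'
  8D -> 'DDDDDDDD'
  7F -> 'FFFFFFF'

Decoded = EEEDDDDDDDDDDDDEEEEDDDDDDDDFFFFFFF


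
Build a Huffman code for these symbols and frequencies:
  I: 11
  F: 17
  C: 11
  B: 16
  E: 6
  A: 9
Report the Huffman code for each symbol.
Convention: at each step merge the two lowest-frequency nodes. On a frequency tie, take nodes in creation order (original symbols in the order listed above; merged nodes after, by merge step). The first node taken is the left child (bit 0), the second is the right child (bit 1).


Huffman tree construction:
Step 1: Merge E(6) + A(9) = 15
Step 2: Merge I(11) + C(11) = 22
Step 3: Merge (E+A)(15) + B(16) = 31
Step 4: Merge F(17) + (I+C)(22) = 39
Step 5: Merge ((E+A)+B)(31) + (F+(I+C))(39) = 70
Read each symbol's code off the tree from the root (left child = 0, right child = 1).

Codes:
  I: 110 (length 3)
  F: 10 (length 2)
  C: 111 (length 3)
  B: 01 (length 2)
  E: 000 (length 3)
  A: 001 (length 3)
Average code length: 177/70 = 2.5286 bits/symbol


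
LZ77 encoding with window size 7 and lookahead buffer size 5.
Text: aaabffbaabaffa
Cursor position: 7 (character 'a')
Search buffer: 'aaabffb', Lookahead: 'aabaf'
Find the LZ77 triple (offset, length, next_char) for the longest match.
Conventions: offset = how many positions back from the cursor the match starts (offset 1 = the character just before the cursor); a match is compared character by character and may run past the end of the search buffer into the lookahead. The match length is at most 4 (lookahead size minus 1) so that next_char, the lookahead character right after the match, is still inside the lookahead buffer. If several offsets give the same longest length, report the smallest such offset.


Try each offset into the search buffer:
  offset=1 (pos 6, char 'b'): match length 0
  offset=2 (pos 5, char 'f'): match length 0
  offset=3 (pos 4, char 'f'): match length 0
  offset=4 (pos 3, char 'b'): match length 0
  offset=5 (pos 2, char 'a'): match length 1
  offset=6 (pos 1, char 'a'): match length 3
  offset=7 (pos 0, char 'a'): match length 2
Longest match has length 3 at offset 6.
next_char = character at position 7 + 3 = 10 -> 'a'

Best match: offset=6, length=3 (matching 'aab' starting at position 1)
LZ77 triple: (6, 3, 'a')


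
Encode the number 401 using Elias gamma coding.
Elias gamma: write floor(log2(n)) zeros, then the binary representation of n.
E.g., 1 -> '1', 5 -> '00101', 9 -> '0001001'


num_bits = floor(log2(401)) + 1 = 9
leading_zeros = num_bits - 1 = 8
binary(401) = 110010001

Elias gamma(401) = '00000000' + '110010001' = 00000000110010001 (17 bits)


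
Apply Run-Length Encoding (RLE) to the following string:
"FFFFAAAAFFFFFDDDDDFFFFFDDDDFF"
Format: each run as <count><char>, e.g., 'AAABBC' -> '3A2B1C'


Scanning runs left to right:
  i=0: run of 'F' x 4 -> '4F'
  i=4: run of 'A' x 4 -> '4A'
  i=8: run of 'F' x 5 -> '5F'
  i=13: run of 'D' x 5 -> '5D'
  i=18: run of 'F' x 5 -> '5F'
  i=23: run of 'D' x 4 -> '4D'
  i=27: run of 'F' x 2 -> '2F'

RLE = 4F4A5F5D5F4D2F


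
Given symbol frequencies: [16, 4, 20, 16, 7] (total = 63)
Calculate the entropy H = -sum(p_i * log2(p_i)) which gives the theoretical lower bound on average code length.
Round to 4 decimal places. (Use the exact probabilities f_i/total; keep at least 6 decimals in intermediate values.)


Per-symbol terms -p_i * log2(p_i) with p_i = f_i/63:
  p = 16/63 = 0.253968: log2(p) = -1.977280, -p*log2(p) = 0.502166
  p = 4/63 = 0.063492: log2(p) = -3.977280, -p*log2(p) = 0.252526
  p = 20/63 = 0.317460: log2(p) = -1.655352, -p*log2(p) = 0.525509
  p = 16/63 = 0.253968: log2(p) = -1.977280, -p*log2(p) = 0.502166
  p = 7/63 = 0.111111: log2(p) = -3.169925, -p*log2(p) = 0.352214
H = 0.502166 + 0.252526 + 0.525509 + 0.502166 + 0.352214 = 2.134581

H = 2.1346 bits/symbol


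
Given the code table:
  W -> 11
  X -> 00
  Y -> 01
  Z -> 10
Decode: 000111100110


Decoding:
00 -> X
01 -> Y
11 -> W
10 -> Z
01 -> Y
10 -> Z


Result: XYWZYZ


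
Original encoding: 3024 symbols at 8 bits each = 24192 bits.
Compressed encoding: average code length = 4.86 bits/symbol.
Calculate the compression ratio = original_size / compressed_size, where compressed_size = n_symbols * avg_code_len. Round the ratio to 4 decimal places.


original_size = n_symbols * orig_bits = 3024 * 8 = 24192 bits
compressed_size = n_symbols * avg_code_len = 3024 * 4.86 = 14696.64 bits
ratio = original_size / compressed_size = 24192 / 14696.64 = 1.6461

Compression ratio = 1.6461


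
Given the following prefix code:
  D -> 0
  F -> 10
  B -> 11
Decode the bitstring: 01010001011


Decoding step by step:
Bits 0 -> D
Bits 10 -> F
Bits 10 -> F
Bits 0 -> D
Bits 0 -> D
Bits 10 -> F
Bits 11 -> B


Decoded message: DFFDDFB


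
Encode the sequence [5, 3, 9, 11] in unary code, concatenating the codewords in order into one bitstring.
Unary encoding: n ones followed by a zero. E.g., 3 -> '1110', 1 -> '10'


Encode each number as n ones followed by a terminating 0:
  5 -> 111110 (6 bits)
  3 -> 1110 (4 bits)
  9 -> 1111111110 (10 bits)
  11 -> 111111111110 (12 bits)
Total length = 6 + 4 + 10 + 12 = 32 bits.

Unary([5, 3, 9, 11]) = 11111011101111111110111111111110 (32 bits)


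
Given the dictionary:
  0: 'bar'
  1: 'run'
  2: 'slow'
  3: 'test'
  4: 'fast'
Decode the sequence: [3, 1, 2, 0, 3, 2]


Look up each index in the dictionary:
  3 -> 'test'
  1 -> 'run'
  2 -> 'slow'
  0 -> 'bar'
  3 -> 'test'
  2 -> 'slow'

Decoded: "test run slow bar test slow"


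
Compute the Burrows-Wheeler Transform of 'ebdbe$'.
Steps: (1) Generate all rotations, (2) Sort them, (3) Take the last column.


Rotations (sorted):
  0: $ebdbe -> last char: e
  1: bdbe$e -> last char: e
  2: be$ebd -> last char: d
  3: dbe$eb -> last char: b
  4: e$ebdb -> last char: b
  5: ebdbe$ -> last char: $


BWT = eedbb$


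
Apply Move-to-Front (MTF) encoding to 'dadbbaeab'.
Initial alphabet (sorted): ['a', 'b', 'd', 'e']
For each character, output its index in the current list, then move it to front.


MTF encoding:
'd': index 2 in ['a', 'b', 'd', 'e'] -> ['d', 'a', 'b', 'e']
'a': index 1 in ['d', 'a', 'b', 'e'] -> ['a', 'd', 'b', 'e']
'd': index 1 in ['a', 'd', 'b', 'e'] -> ['d', 'a', 'b', 'e']
'b': index 2 in ['d', 'a', 'b', 'e'] -> ['b', 'd', 'a', 'e']
'b': index 0 in ['b', 'd', 'a', 'e'] -> ['b', 'd', 'a', 'e']
'a': index 2 in ['b', 'd', 'a', 'e'] -> ['a', 'b', 'd', 'e']
'e': index 3 in ['a', 'b', 'd', 'e'] -> ['e', 'a', 'b', 'd']
'a': index 1 in ['e', 'a', 'b', 'd'] -> ['a', 'e', 'b', 'd']
'b': index 2 in ['a', 'e', 'b', 'd'] -> ['b', 'a', 'e', 'd']


Output: [2, 1, 1, 2, 0, 2, 3, 1, 2]


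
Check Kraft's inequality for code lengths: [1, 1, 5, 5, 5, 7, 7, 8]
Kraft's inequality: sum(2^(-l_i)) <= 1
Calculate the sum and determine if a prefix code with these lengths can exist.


Sum = 2^(-1) + 2^(-1) + 2^(-5) + 2^(-5) + 2^(-5) + 2^(-7) + 2^(-7) + 2^(-8)
    = 0.5 + 0.5 + 0.03125 + 0.03125 + 0.03125 + 0.0078125 + 0.0078125 + 0.00390625
    = 285/256 = 1.11328125
Since 1.11328125 > 1, Kraft's inequality is NOT satisfied.
A prefix code with these lengths CANNOT exist.

Kraft sum = 1.11328125. Not satisfied.


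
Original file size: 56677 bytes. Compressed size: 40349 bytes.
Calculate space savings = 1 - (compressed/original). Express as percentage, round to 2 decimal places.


ratio = compressed/original = 40349/56677 = 0.711911
savings = 1 - ratio = 1 - 0.711911 = 0.288089
as a percentage: 0.288089 * 100 = 28.81%

Space savings = 1 - 40349/56677 = 28.81%


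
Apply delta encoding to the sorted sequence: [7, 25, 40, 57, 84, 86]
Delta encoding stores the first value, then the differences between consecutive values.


First value: 7
Deltas:
  25 - 7 = 18
  40 - 25 = 15
  57 - 40 = 17
  84 - 57 = 27
  86 - 84 = 2


Delta encoded: [7, 18, 15, 17, 27, 2]


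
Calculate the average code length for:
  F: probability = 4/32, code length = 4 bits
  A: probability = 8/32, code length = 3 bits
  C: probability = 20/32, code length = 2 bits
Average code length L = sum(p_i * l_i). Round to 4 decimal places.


Weighted contributions p_i * l_i:
  F: (4/32) * 4 = 16/32
  A: (8/32) * 3 = 24/32
  C: (20/32) * 2 = 40/32
Sum = (16 + 24 + 40)/32 = 80/32

L = 80/32 = 2.5000 bits/symbol


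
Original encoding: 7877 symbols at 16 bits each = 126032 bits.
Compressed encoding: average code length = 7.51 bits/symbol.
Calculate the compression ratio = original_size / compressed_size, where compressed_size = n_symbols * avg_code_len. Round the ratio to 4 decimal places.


original_size = n_symbols * orig_bits = 7877 * 16 = 126032 bits
compressed_size = n_symbols * avg_code_len = 7877 * 7.51 = 59156.27 bits
ratio = original_size / compressed_size = 126032 / 59156.27 = 2.1305

Compression ratio = 2.1305


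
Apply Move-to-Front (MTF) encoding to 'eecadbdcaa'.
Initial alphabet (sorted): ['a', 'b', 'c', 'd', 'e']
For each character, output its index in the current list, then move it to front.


MTF encoding:
'e': index 4 in ['a', 'b', 'c', 'd', 'e'] -> ['e', 'a', 'b', 'c', 'd']
'e': index 0 in ['e', 'a', 'b', 'c', 'd'] -> ['e', 'a', 'b', 'c', 'd']
'c': index 3 in ['e', 'a', 'b', 'c', 'd'] -> ['c', 'e', 'a', 'b', 'd']
'a': index 2 in ['c', 'e', 'a', 'b', 'd'] -> ['a', 'c', 'e', 'b', 'd']
'd': index 4 in ['a', 'c', 'e', 'b', 'd'] -> ['d', 'a', 'c', 'e', 'b']
'b': index 4 in ['d', 'a', 'c', 'e', 'b'] -> ['b', 'd', 'a', 'c', 'e']
'd': index 1 in ['b', 'd', 'a', 'c', 'e'] -> ['d', 'b', 'a', 'c', 'e']
'c': index 3 in ['d', 'b', 'a', 'c', 'e'] -> ['c', 'd', 'b', 'a', 'e']
'a': index 3 in ['c', 'd', 'b', 'a', 'e'] -> ['a', 'c', 'd', 'b', 'e']
'a': index 0 in ['a', 'c', 'd', 'b', 'e'] -> ['a', 'c', 'd', 'b', 'e']


Output: [4, 0, 3, 2, 4, 4, 1, 3, 3, 0]


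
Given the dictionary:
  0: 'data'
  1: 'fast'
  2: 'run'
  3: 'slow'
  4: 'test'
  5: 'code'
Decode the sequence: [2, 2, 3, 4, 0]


Look up each index in the dictionary:
  2 -> 'run'
  2 -> 'run'
  3 -> 'slow'
  4 -> 'test'
  0 -> 'data'

Decoded: "run run slow test data"


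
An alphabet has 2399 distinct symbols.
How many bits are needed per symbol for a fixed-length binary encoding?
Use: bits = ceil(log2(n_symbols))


log2(2399) = 11.2282
Bracket: 2^11 = 2048 < 2399 <= 2^12 = 4096
So ceil(log2(2399)) = 12

bits = ceil(log2(2399)) = ceil(11.2282) = 12 bits


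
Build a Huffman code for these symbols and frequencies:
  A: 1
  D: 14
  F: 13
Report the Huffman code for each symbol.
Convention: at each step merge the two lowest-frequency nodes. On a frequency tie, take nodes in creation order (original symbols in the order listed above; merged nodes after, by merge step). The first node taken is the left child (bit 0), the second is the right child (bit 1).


Huffman tree construction:
Step 1: Merge A(1) + F(13) = 14
Step 2: Merge D(14) + (A+F)(14) = 28
Read each symbol's code off the tree from the root (left child = 0, right child = 1).

Codes:
  A: 10 (length 2)
  D: 0 (length 1)
  F: 11 (length 2)
Average code length: 42/28 = 1.5000 bits/symbol


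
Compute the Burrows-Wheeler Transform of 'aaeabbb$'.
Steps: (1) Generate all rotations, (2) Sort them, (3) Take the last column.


Rotations (sorted):
  0: $aaeabbb -> last char: b
  1: aaeabbb$ -> last char: $
  2: abbb$aae -> last char: e
  3: aeabbb$a -> last char: a
  4: b$aaeabb -> last char: b
  5: bb$aaeab -> last char: b
  6: bbb$aaea -> last char: a
  7: eabbb$aa -> last char: a


BWT = b$eabbaa


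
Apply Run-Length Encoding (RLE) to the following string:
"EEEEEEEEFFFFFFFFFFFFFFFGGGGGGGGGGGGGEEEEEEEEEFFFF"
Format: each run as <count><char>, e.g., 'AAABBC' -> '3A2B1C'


Scanning runs left to right:
  i=0: run of 'E' x 8 -> '8E'
  i=8: run of 'F' x 15 -> '15F'
  i=23: run of 'G' x 13 -> '13G'
  i=36: run of 'E' x 9 -> '9E'
  i=45: run of 'F' x 4 -> '4F'

RLE = 8E15F13G9E4F


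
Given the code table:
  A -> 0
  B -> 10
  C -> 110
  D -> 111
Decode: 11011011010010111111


Decoding:
110 -> C
110 -> C
110 -> C
10 -> B
0 -> A
10 -> B
111 -> D
111 -> D


Result: CCCBABDD


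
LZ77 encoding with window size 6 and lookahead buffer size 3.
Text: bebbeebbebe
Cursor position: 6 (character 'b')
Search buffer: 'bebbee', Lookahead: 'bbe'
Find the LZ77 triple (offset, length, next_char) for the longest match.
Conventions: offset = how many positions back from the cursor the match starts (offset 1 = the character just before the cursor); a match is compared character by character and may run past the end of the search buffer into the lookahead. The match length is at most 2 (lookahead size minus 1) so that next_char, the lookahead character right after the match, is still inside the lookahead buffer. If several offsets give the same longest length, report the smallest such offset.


Try each offset into the search buffer:
  offset=1 (pos 5, char 'e'): match length 0
  offset=2 (pos 4, char 'e'): match length 0
  offset=3 (pos 3, char 'b'): match length 1
  offset=4 (pos 2, char 'b'): match length 2
  offset=5 (pos 1, char 'e'): match length 0
  offset=6 (pos 0, char 'b'): match length 1
Longest match has length 2 at offset 4.
next_char = character at position 6 + 2 = 8 -> 'e'

Best match: offset=4, length=2 (matching 'bb' starting at position 2)
LZ77 triple: (4, 2, 'e')


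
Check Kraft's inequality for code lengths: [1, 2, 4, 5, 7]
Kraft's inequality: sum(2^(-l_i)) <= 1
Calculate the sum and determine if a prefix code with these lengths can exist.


Sum = 2^(-1) + 2^(-2) + 2^(-4) + 2^(-5) + 2^(-7)
    = 0.5 + 0.25 + 0.0625 + 0.03125 + 0.0078125
    = 109/128 = 0.8515625
Since 0.8515625 <= 1, Kraft's inequality IS satisfied.
A prefix code with these lengths CAN exist.

Kraft sum = 0.8515625. Satisfied.


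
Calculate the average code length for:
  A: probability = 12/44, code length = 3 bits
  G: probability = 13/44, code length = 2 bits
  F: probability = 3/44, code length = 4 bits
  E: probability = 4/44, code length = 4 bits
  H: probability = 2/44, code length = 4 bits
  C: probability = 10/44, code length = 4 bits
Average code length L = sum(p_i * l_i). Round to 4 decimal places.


Weighted contributions p_i * l_i:
  A: (12/44) * 3 = 36/44
  G: (13/44) * 2 = 26/44
  F: (3/44) * 4 = 12/44
  E: (4/44) * 4 = 16/44
  H: (2/44) * 4 = 8/44
  C: (10/44) * 4 = 40/44
Sum = (36 + 26 + 12 + 16 + 8 + 40)/44 = 138/44

L = 138/44 = 3.1364 bits/symbol


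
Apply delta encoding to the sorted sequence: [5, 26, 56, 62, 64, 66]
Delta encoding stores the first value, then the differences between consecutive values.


First value: 5
Deltas:
  26 - 5 = 21
  56 - 26 = 30
  62 - 56 = 6
  64 - 62 = 2
  66 - 64 = 2


Delta encoded: [5, 21, 30, 6, 2, 2]


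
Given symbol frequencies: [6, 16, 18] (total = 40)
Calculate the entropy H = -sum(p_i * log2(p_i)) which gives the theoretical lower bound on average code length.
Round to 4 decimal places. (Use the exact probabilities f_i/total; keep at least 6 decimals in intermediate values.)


Per-symbol terms -p_i * log2(p_i) with p_i = f_i/40:
  p = 6/40 = 0.150000: log2(p) = -2.736966, -p*log2(p) = 0.410545
  p = 16/40 = 0.400000: log2(p) = -1.321928, -p*log2(p) = 0.528771
  p = 18/40 = 0.450000: log2(p) = -1.152003, -p*log2(p) = 0.518401
H = 0.410545 + 0.528771 + 0.518401 = 1.457717

H = 1.4577 bits/symbol


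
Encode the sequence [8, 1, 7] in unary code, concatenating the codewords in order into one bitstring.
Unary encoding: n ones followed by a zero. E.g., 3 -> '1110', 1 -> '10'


Encode each number as n ones followed by a terminating 0:
  8 -> 111111110 (9 bits)
  1 -> 10 (2 bits)
  7 -> 11111110 (8 bits)
Total length = 9 + 2 + 8 = 19 bits.

Unary([8, 1, 7]) = 1111111101011111110 (19 bits)


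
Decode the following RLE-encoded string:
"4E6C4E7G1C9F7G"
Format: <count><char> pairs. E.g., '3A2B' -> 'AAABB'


Expanding each <count><char> pair:
  4E -> 'EEEE'
  6C -> 'CCCCCC'
  4E -> 'EEEE'
  7G -> 'GGGGGGG'
  1C -> 'C'
  9F -> 'FFFFFFFFF'
  7G -> 'GGGGGGG'

Decoded = EEEECCCCCCEEEEGGGGGGGCFFFFFFFFFGGGGGGG


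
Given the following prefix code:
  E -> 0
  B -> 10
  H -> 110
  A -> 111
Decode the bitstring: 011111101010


Decoding step by step:
Bits 0 -> E
Bits 111 -> A
Bits 111 -> A
Bits 0 -> E
Bits 10 -> B
Bits 10 -> B


Decoded message: EAAEBB


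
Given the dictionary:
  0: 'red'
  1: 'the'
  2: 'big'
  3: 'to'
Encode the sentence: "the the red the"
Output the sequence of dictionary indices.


Look up each word in the dictionary:
  'the' -> 1
  'the' -> 1
  'red' -> 0
  'the' -> 1

Encoded: [1, 1, 0, 1]


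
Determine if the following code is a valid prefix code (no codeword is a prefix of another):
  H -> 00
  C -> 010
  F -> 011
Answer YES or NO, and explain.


Checking each pair (does one codeword prefix another?):
  H='00' vs C='010': no prefix
  H='00' vs F='011': no prefix
  C='010' vs H='00': no prefix
  C='010' vs F='011': no prefix
  F='011' vs H='00': no prefix
  F='011' vs C='010': no prefix
No violation found over all pairs.

YES -- this is a valid prefix code. No codeword is a prefix of any other codeword.


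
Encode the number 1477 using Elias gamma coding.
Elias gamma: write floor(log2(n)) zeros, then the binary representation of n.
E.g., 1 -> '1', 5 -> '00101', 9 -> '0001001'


num_bits = floor(log2(1477)) + 1 = 11
leading_zeros = num_bits - 1 = 10
binary(1477) = 10111000101

Elias gamma(1477) = '0000000000' + '10111000101' = 000000000010111000101 (21 bits)


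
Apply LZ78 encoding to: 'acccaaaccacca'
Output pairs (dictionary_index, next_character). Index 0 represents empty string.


LZ78 encoding steps:
Dictionary: {0: ''}
Step 1: w='' (idx 0), next='a' -> output (0, 'a'), add 'a' as idx 1
Step 2: w='' (idx 0), next='c' -> output (0, 'c'), add 'c' as idx 2
Step 3: w='c' (idx 2), next='c' -> output (2, 'c'), add 'cc' as idx 3
Step 4: w='a' (idx 1), next='a' -> output (1, 'a'), add 'aa' as idx 4
Step 5: w='a' (idx 1), next='c' -> output (1, 'c'), add 'ac' as idx 5
Step 6: w='c' (idx 2), next='a' -> output (2, 'a'), add 'ca' as idx 6
Step 7: w='cc' (idx 3), next='a' -> output (3, 'a'), add 'cca' as idx 7


Encoded: [(0, 'a'), (0, 'c'), (2, 'c'), (1, 'a'), (1, 'c'), (2, 'a'), (3, 'a')]


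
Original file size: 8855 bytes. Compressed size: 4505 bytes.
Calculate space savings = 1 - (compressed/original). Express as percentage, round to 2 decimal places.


ratio = compressed/original = 4505/8855 = 0.508752
savings = 1 - ratio = 1 - 0.508752 = 0.491248
as a percentage: 0.491248 * 100 = 49.12%

Space savings = 1 - 4505/8855 = 49.12%
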